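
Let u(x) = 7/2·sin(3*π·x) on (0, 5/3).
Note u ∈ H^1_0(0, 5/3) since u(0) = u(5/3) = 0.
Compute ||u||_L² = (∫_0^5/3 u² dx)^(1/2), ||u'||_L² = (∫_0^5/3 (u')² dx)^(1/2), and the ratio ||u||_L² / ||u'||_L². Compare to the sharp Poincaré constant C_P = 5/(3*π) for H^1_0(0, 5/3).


||u||_L² / ||u'||_L² = 1/(3*π) < C_P = 5/(3*π).

u(x) = 7/2·sin(3*π·x), so u'(x) = 21*π*cos(3*π*x)/2.
Writing u(x) = A·sin(kπx/L) with A = 7/2 and k = 5, use ∫_0^L sin²(kπx/L) dx = L/2 and ∫_0^L cos²(kπx/L) dx = L/2.
u² = 49/4·sin²(3*π·x) and (u')² = 441*π^2/4·cos²(3*π·x), and each of sin², cos² integrates to L/2 = 5/6 over (0, 5/3).
∫_0^5/3 u² dx = 245/24, so ||u||_L² = 7*sqrt(30)/12.
∫_0^5/3 (u')² dx = 735*π^2/8, so ||u'||_L² = 7*sqrt(30)*π/4.
Ratio ||u||_L² / ||u'||_L² = 1/(3*π).
Sharp Poincaré constant on H^1_0(0, 5/3) is C_P = L/π = 5/(3*π), achieved by sin(3*π/5·x).
This is the k = 5 harmonic; the ratio L/(kπ) is strictly less than C_P = L/π, consistent with the sharp inequality ||u||_L² ≤ C_P ||u'||_L².


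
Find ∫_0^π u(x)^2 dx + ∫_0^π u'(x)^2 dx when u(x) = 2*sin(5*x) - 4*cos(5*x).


||u||_{H^1(0,π)}^2 = 260*π

u'(x) = 20*sin(5*x) + 10*cos(5*x).
Expand u² and (u')² and integrate term by term on (0, π), using: for integers n ≥ 1, ∫_0^π sin²(nx) dx = ∫_0^π cos²(nx) dx = π/2; for n ≠ n', ∫_0^π sin(nx)sin(n'x) dx = ∫_0^π cos(nx)cos(n'x) dx = 0; and by product-to-sum, ∫_0^π sin(nx)cos(n'x) dx = ½∫_0^π [sin((n+n')x) + sin((n−n')x)] dx, which is 0 when n+n' is even and 2n/(n²−n'²) when n+n' is odd (it need not vanish on (0, π)).
  u² squared terms: (-4)²·∫cos(5x)² dx = 16·π/2 = 8*π;  (2)²·∫sin(5x)² dx = 4·π/2 = 2*π.
  u² cross terms: 2·(-4)·(2)·∫cos(5x)·sin(5x) dx = -16·(0) = 0.
  So ∫_0^π u² dx = 8*π + 2*π + 0 = 10*π.
  (u')² squared terms: (10)²·∫cos(5x)² dx = 100·π/2 = 50*π;  (20)²·∫sin(5x)² dx = 400·π/2 = 200*π.
  (u')² cross terms: 2·(10)·(20)·∫cos(5x)·sin(5x) dx = 400·(0) = 0.
  So ∫_0^π (u')² dx = 50*π + 200*π + 0 = 250*π.
||u||_{H^1}^2 = (10*π) + (250*π) = 260*π.


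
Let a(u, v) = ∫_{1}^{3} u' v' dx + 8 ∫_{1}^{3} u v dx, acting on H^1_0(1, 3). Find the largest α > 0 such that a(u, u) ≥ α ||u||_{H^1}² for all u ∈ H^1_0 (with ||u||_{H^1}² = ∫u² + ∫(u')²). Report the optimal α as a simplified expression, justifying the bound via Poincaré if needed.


α = 1

Coercivity of a(·,·) on H^1_0(1, 3) means a(u, u) ≥ α ||u||_{H^1}² for every u ∈ H^1_0.
The interval has length L = 2, and Poincaré/coercivity depend only on L. Here a(u, u) = ∫(u')² + (8)·∫u².
Here c = 8 ≥ 1, so a(u,u) = ∫(u')² + c∫u² ≥ ∫(u')² + ∫u² = ||u||_{H^1}², i.e. α = 1 works. No larger α is possible: a(u,u) ≥ α||u||_{H^1}² means (1−α)∫(u')² ≥ (α−c)∫u², and for the modes u_n = sin(nπ(x−x₀)/L) (x₀ the left endpoint) one has ∫u_n²/∫(u_n')² = (L/(nπ))² → 0, so a(u_n,u_n)/||u_n||_{H^1}² → 1. Hence the optimal constant is α = 1.
Therefore α = 1.


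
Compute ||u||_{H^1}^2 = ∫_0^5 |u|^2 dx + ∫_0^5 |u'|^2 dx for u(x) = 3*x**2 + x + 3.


||u||_{H^1}^2 = 54775/6

The H^1 norm (squared) on an interval (0, L) is
  ||u||_{H^1}^2 = ∫_0^L u(x)^2 dx + ∫_0^L u'(x)^2 dx.
Compute u'(x) = 6*x + 1.
Then u(x)^2 = 9*x**4 + 6*x**3 + 19*x**2 + 6*x + 9 and u'(x)^2 = 36*x**2 + 12*x + 1.
Integrate each monomial from 0 to 5 using ∫_0^5 c·x^n dx = c·5^(n+1)/(n+1):
  ∫_0^5 u(x)^2 dx = ∫_0^5 (9*x^4 + 6*x^3 + 19*x^2 + 6*x + 9) dx. Term by term:
    ∫_0^5 9*x^4 dx = 5625;  ∫_0^5 6*x^3 dx = 1875/2;  ∫_0^5 19*x^2 dx = 2375/3;
    ∫_0^5 6*x dx = 75;  ∫_0^5 9 dx = 45.
  Sum: 5625 + 1875/2 + 2375/3 + 75 + 45 = 44845/6.
  ∫_0^5 u'(x)^2 dx = ∫_0^5 (36*x^2 + 12*x + 1) dx. Term by term:
    ∫_0^5 36*x^2 dx = 1500;  ∫_0^5 12*x dx = 150;  ∫_0^5 1 dx = 5.
  Sum: 1500 + 150 + 5 = 1655.
Adding: ||u||_{H^1}^2 = 44845/6 + 1655 = 54775/6.


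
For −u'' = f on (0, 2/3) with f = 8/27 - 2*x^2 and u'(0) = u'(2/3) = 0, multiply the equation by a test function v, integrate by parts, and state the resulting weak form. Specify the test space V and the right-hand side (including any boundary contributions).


V = H^1(0, 2/3) (no boundary constraint on v; u is determined up to an additive constant); weak form: ∫_0^2/3 u'v' dx = ∫_0^2/3 (8/27 - 2*x^2) v dx for all v ∈ V.

Multiply both sides by a test function v and integrate from 0 to 2/3:
  ∫_0^2/3 −u''(x) v(x) dx = ∫_0^2/3 f(x) v(x) dx.
Integrate the LHS by parts once:
  ∫_0^2/3 −u'' v dx = −[u'(x) v(x)]_0^2/3 + ∫_0^2/3 u'(x) v'(x) dx.
Thus ∫_0^2/3 u'(x) v'(x) dx = ∫_0^2/3 f(x) v(x) dx + [u'(x) v(x)]_0^2/3.
Choose V so that boundary terms are either known or forced to vanish.
u has homogeneous Neumann: u'(0) = u'(2/3) = 0. So [u' v]_0^2/3 = 0·v(2/3) − 0·v(0) = 0 for any v; take V = H^1(0, 2/3).
Weak formulation: find u (satisfying any essential BC) such that ∫_0^2/3 u'(x) v'(x) dx = ∫_0^2/3 f v dx for all v ∈ V (homogeneous Neumann, so boundary terms vanish).
Substituting f(x) = 8/27 - 2*x^2, the right-hand side is ∫_0^2/3 (8/27 - 2*x^2) v dx.
Compatibility check (pure Neumann): taking v ≡ 1 ∈ V gives 0 = ∫_0^2/3 f dx + (0) − (0), i.e. ∫_0^2/3 f dx must equal u'(0) − u'(2/3) = 0. Indeed ∫_0^2/3 (8/27 - 2*x^2) dx = 0, so the data are compatible. The solution is then unique only up to an additive constant (fix it e.g. by requiring ∫_0^2/3 u dx = 0).


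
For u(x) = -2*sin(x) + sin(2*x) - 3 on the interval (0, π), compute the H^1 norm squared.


||u||_{H^1(0,π)}^2 = 24 + 31*π/2

u'(x) = -2*cos(x) + 2*cos(2*x).
Expand u² and (u')² and integrate term by term on (0, π), using: for integers n ≥ 1, ∫_0^π sin²(nx) dx = ∫_0^π cos²(nx) dx = π/2; for n ≠ n', ∫_0^π sin(nx)sin(n'x) dx = ∫_0^π cos(nx)cos(n'x) dx = 0; and by product-to-sum, ∫_0^π sin(nx)cos(n'x) dx = ½∫_0^π [sin((n+n')x) + sin((n−n')x)] dx, which is 0 when n+n' is even and 2n/(n²−n'²) when n+n' is odd (it need not vanish on (0, π)). For the constant mode: ∫_0^π 1 dx = π, ∫_0^π cos(nx) dx = 0, ∫_0^π sin(nx) dx = (1−(−1)^n)/n.
  u² squared terms: (-3)²·∫1 dx = 9·π = 9*π;  (-2)²·∫sin(x)² dx = 4·π/2 = 2*π;  (1)²·∫sin(2x)² dx = 1·π/2 = π/2.
  u² cross terms: 2·(-3)·(-2)·∫1·sin(x) dx = 12·(2) = 24;  2·(-3)·(1)·∫1·sin(2x) dx = -6·(0) = 0;  2·(-2)·(1)·∫sin(x)·sin(2x) dx = -4·(0) = 0.
  So ∫_0^π u² dx = 9*π + 2*π + π/2 + 24 + 0 + 0 = 24 + 23*π/2.
  (u')² squared terms: (-2)²·∫cos(x)² dx = 4·π/2 = 2*π;  (2)²·∫cos(2x)² dx = 4·π/2 = 2*π.
  (u')² cross terms: 2·(-2)·(2)·∫cos(x)·cos(2x) dx = -8·(0) = 0.
  So ∫_0^π (u')² dx = 2*π + 2*π + 0 = 4*π.
||u||_{H^1}^2 = (24 + 23*π/2) + (4*π) = 24 + 31*π/2.


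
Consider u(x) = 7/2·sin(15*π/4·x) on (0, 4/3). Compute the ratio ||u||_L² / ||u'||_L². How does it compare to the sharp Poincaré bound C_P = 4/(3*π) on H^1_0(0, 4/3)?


||u||_L² / ||u'||_L² = 4/(15*π) < C_P = 4/(3*π).

u(x) = 7/2·sin(15*π/4·x), so u'(x) = 105*π*cos(15*π*x/4)/8.
Writing u(x) = A·sin(kπx/L) with A = 7/2 and k = 5, use ∫_0^L sin²(kπx/L) dx = L/2 and ∫_0^L cos²(kπx/L) dx = L/2.
u² = 49/4·sin²(15*π/4·x) and (u')² = 11025*π^2/64·cos²(15*π/4·x), and each of sin², cos² integrates to L/2 = 2/3 over (0, 4/3).
∫_0^4/3 u² dx = 49/6, so ||u||_L² = 7*sqrt(6)/6.
∫_0^4/3 (u')² dx = 3675*π^2/32, so ||u'||_L² = 35*sqrt(6)*π/8.
Ratio ||u||_L² / ||u'||_L² = 4/(15*π).
Sharp Poincaré constant on H^1_0(0, 4/3) is C_P = L/π = 4/(3*π), achieved by sin(3*π/4·x).
This is the k = 5 harmonic; the ratio L/(kπ) is strictly less than C_P = L/π, consistent with the sharp inequality ||u||_L² ≤ C_P ||u'||_L².


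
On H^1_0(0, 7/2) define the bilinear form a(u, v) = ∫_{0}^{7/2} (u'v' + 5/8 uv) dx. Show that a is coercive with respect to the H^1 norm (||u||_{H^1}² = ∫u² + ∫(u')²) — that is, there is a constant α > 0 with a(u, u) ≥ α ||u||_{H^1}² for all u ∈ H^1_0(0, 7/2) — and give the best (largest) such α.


α = (245 + 32*π^2)/(8*(4*π^2 + 49))

Coercivity of a(·,·) on H^1_0(0, 7/2) means a(u, u) ≥ α ||u||_{H^1}² for every u ∈ H^1_0.
The interval has length L = 7/2, and Poincaré/coercivity depend only on L. Here a(u, u) = ∫(u')² + (5/8)·∫u².
Here 0 < c = 5/8 < 1. The condition a(u,u) ≥ α||u||_{H^1}² reads (1−α)∫(u')² ≥ (α−c)∫u². Any admissible α is ≤ 1 (rapidly oscillating u have ∫u²/∫(u')² → 0), and α = 1 would force 0 ≥ (1−c)∫u², impossible since c < 1; so 1−α > 0. By the sharp Poincaré inequality on H^1_0 of an interval of length L, ∫(u')² ≥ (π/L)²∫u² with equality for the first sine mode sin(π(x−x₀)/L) (x₀ the left endpoint), so the inequality holds for all u iff (1−α)(π/L)² ≥ α − c, i.e. α ≤ ((π/L)² + c)/((π/L)² + 1) = (1 + c(L/π)²)/(1 + (L/π)²). With (π/L)² = 4*π^2/49 and c = 5/8, the largest admissible constant is α = ((π/L)² + c)/((π/L)² + 1).
Simplifying, α = (245 + 32*π^2)/(8*(4*π^2 + 49)).


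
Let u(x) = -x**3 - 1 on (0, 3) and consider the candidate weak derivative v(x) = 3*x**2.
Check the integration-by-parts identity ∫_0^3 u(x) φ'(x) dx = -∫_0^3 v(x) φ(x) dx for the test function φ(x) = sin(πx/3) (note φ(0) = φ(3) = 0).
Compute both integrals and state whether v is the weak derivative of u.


LHS = -324/π^3 + 81/π, RHS = -81/π + 324/π^3. No, v is not the weak derivative of u.

u(x) = -x**3 - 1, classical derivative u'(x) = -3*x**2.
φ(x) = sin(πx/3), so φ'(x) = π*cos(π*x/3)/3.
Note φ(0) = φ(3) = 0, so the boundary term u·φ vanishes.
LHS = ∫_0^3 u(x) φ'(x) dx = ∫_0^3 (-π*x^3*cos(π*x/3)/3 - π*cos(π*x/3)/3) dx. Term by term:
  ∫_0^3 -π*cos(π*x/3)/3 dx = 0;  ∫_0^3 -π*x^3*cos(π*x/3)/3 dx = -324/π^3 + 81/π.
Sum: 0 + -324/π^3 + 81/π = -324/π^3 + 81/π.
So LHS = -324/π^3 + 81/π.
∫_0^3 v(x) φ(x) dx = ∫_0^3 (3*x^2*sin(π*x/3)) dx. Term by term:
  ∫_0^3 3*x^2*sin(π*x/3) dx = -324/π^3 + 81/π.
So RHS = -∫_0^3 v(x) φ(x) dx = -81/π + 324/π^3.
LHS − RHS = -648/π^3 + 162/π ≠ 0, so the identity fails.
(For a valid weak derivative the identity must hold for EVERY test function, in particular this one. The failure shows v is NOT the weak derivative of u.)
Correct weak derivative would be u'(x) = -3*x**2.


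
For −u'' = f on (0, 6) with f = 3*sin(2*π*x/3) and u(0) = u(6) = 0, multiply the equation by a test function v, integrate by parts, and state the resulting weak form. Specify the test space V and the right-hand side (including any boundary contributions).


V = H^1_0(0, 6) (so v(0) = v(6) = 0); weak form: ∫_0^6 u'v' dx = ∫_0^6 (3*sin(2*π*x/3)) v dx for all v ∈ V.

Multiply both sides by a test function v and integrate from 0 to 6:
  ∫_0^6 −u''(x) v(x) dx = ∫_0^6 f(x) v(x) dx.
Integrate the LHS by parts once:
  ∫_0^6 −u'' v dx = −[u'(x) v(x)]_0^6 + ∫_0^6 u'(x) v'(x) dx.
Thus ∫_0^6 u'(x) v'(x) dx = ∫_0^6 f(x) v(x) dx + [u'(x) v(x)]_0^6.
Choose V so that boundary terms are either known or forced to vanish.
u is Dirichlet: u(0) = u(6) = 0. Let V = H^1_0(0, 6); then v(0) = v(6) = 0, and [u' v]_0^6 = 0.
Weak formulation: find u (satisfying any essential BC) such that ∫_0^6 u'(x) v'(x) dx = ∫_0^6 f v dx for all v ∈ V.
Substituting f(x) = 3*sin(2*π*x/3), the right-hand side is ∫_0^6 (3*sin(2*π*x/3)) v dx.


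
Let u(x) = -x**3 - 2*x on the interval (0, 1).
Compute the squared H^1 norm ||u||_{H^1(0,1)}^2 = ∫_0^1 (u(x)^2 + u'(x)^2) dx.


||u||_{H^1}^2 = 1268/105

The H^1 norm (squared) on an interval (0, L) is
  ||u||_{H^1}^2 = ∫_0^L u(x)^2 dx + ∫_0^L u'(x)^2 dx.
Compute u'(x) = -3*x**2 - 2.
Then u(x)^2 = x**6 + 4*x**4 + 4*x**2 and u'(x)^2 = 9*x**4 + 12*x**2 + 4.
Integrate each monomial from 0 to 1 using ∫_0^1 c·x^n dx = c·1^(n+1)/(n+1):
  ∫_0^1 u(x)^2 dx = ∫_0^1 (x^6 + 4*x^4 + 4*x^2) dx. Term by term:
    ∫_0^1 x^6 dx = 1/7;  ∫_0^1 4*x^4 dx = 4/5;  ∫_0^1 4*x^2 dx = 4/3.
  Sum: 1/7 + 4/5 + 4/3 = 239/105.
  ∫_0^1 u'(x)^2 dx = ∫_0^1 (9*x^4 + 12*x^2 + 4) dx. Term by term:
    ∫_0^1 9*x^4 dx = 9/5;  ∫_0^1 12*x^2 dx = 4;  ∫_0^1 4 dx = 4.
  Sum: 9/5 + 4 + 4 = 49/5.
Adding: ||u||_{H^1}^2 = 239/105 + 49/5 = 1268/105.


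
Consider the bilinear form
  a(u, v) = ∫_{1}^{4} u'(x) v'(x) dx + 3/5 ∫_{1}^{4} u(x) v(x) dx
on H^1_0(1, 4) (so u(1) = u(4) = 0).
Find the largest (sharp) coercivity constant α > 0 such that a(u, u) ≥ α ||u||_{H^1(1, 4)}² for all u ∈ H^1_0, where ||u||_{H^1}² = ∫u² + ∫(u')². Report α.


α = (27/5 + π^2)/(9 + π^2)

Coercivity of a(·,·) on H^1_0(1, 4) means a(u, u) ≥ α ||u||_{H^1}² for every u ∈ H^1_0.
The interval has length L = 3, and Poincaré/coercivity depend only on L. Here a(u, u) = ∫(u')² + (3/5)·∫u².
Here 0 < c = 3/5 < 1. The condition a(u,u) ≥ α||u||_{H^1}² reads (1−α)∫(u')² ≥ (α−c)∫u². Any admissible α is ≤ 1 (rapidly oscillating u have ∫u²/∫(u')² → 0), and α = 1 would force 0 ≥ (1−c)∫u², impossible since c < 1; so 1−α > 0. By the sharp Poincaré inequality on H^1_0 of an interval of length L, ∫(u')² ≥ (π/L)²∫u² with equality for the first sine mode sin(π(x−x₀)/L) (x₀ the left endpoint), so the inequality holds for all u iff (1−α)(π/L)² ≥ α − c, i.e. α ≤ ((π/L)² + c)/((π/L)² + 1) = (1 + c(L/π)²)/(1 + (L/π)²). With (π/L)² = π^2/9 and c = 3/5, the largest admissible constant is α = ((π/L)² + c)/((π/L)² + 1).
Simplifying, α = (27/5 + π^2)/(9 + π^2).


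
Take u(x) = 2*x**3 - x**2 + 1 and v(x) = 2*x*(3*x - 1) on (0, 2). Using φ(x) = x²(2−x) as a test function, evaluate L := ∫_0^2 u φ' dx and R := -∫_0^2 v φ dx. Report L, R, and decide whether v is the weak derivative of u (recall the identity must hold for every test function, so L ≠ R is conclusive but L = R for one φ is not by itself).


LHS = -48/5, RHS = -48/5. Yes, v = u' weakly.

u(x) = 2*x**3 - x**2 + 1, classical derivative u'(x) = 6*x**2 - 2*x.
φ(x) = x²(2−x), so φ'(x) = x*(4 - 3*x).
Note φ(0) = φ(2) = 0, so the boundary term u·φ vanishes.
LHS = ∫_0^2 u(x) φ'(x) dx = ∫_0^2 (-6*x^5 + 11*x^4 - 4*x^3 - 3*x^2 + 4*x) dx. Term by term:
  ∫_0^2 -6*x^5 dx = -64;  ∫_0^2 11*x^4 dx = 352/5;  ∫_0^2 -4*x^3 dx = -16;
  ∫_0^2 -3*x^2 dx = -8;  ∫_0^2 4*x dx = 8.
Sum: -64 + 352/5 − 16 − 8 + 8 = -48/5.
So LHS = -48/5.
∫_0^2 v(x) φ(x) dx = ∫_0^2 (-6*x^5 + 14*x^4 - 4*x^3) dx. Term by term:
  ∫_0^2 -6*x^5 dx = -64;  ∫_0^2 14*x^4 dx = 448/5;  ∫_0^2 -4*x^3 dx = -16.
Sum: -64 + 448/5 − 16 = 48/5.
So RHS = -∫_0^2 v(x) φ(x) dx = -48/5.
LHS = RHS, so the identity holds for this test φ.
Moreover u is smooth here and v(x) = u'(x) = 6*x**2 - 2*x pointwise, so the identity holds for every test function. Hence v is the weak derivative of u.


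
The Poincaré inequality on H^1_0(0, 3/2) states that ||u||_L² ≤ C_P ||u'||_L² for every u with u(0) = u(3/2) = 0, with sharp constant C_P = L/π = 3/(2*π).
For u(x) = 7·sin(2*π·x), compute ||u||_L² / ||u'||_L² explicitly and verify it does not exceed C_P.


||u||_L² / ||u'||_L² = 1/(2*π) < C_P = 3/(2*π).

u(x) = 7·sin(2*π·x), so u'(x) = 14*π*cos(2*π*x).
Writing u(x) = A·sin(kπx/L) with A = 7 and k = 3, use ∫_0^L sin²(kπx/L) dx = L/2 and ∫_0^L cos²(kπx/L) dx = L/2.
u² = 49·sin²(2*π·x) and (u')² = 196*π^2·cos²(2*π·x), and each of sin², cos² integrates to L/2 = 3/4 over (0, 3/2).
∫_0^3/2 u² dx = 147/4, so ||u||_L² = 7*sqrt(3)/2.
∫_0^3/2 (u')² dx = 147*π^2, so ||u'||_L² = 7*sqrt(3)*π.
Ratio ||u||_L² / ||u'||_L² = 1/(2*π).
Sharp Poincaré constant on H^1_0(0, 3/2) is C_P = L/π = 3/(2*π), achieved by sin(2*π/3·x).
This is the k = 3 harmonic; the ratio L/(kπ) is strictly less than C_P = L/π, consistent with the sharp inequality ||u||_L² ≤ C_P ||u'||_L².


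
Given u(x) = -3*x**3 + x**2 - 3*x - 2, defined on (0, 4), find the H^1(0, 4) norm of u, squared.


||u||_{H^1}^2 = 258476/7

The H^1 norm (squared) on an interval (0, L) is
  ||u||_{H^1}^2 = ∫_0^L u(x)^2 dx + ∫_0^L u'(x)^2 dx.
Compute u'(x) = -9*x**2 + 2*x - 3.
Then u(x)^2 = 9*x**6 - 6*x**5 + 19*x**4 + 6*x**3 + 5*x**2 + 12*x + 4 and u'(x)^2 = 81*x**4 - 36*x**3 + 58*x**2 - 12*x + 9.
Integrate each monomial from 0 to 4 using ∫_0^4 c·x^n dx = c·4^(n+1)/(n+1):
  ∫_0^4 u(x)^2 dx = ∫_0^4 (9*x^6 - 6*x^5 + 19*x^4 + 6*x^3 + 5*x^2 + 12*x + 4) dx. Term by term:
    ∫_0^4 9*x^6 dx = 147456/7;  ∫_0^4 -6*x^5 dx = -4096;  ∫_0^4 19*x^4 dx = 19456/5;
    ∫_0^4 6*x^3 dx = 384;  ∫_0^4 5*x^2 dx = 320/3;  ∫_0^4 12*x dx = 96;
    ∫_0^4 4 dx = 16.
  Sum: 147456/7 − 4096 + 19456/5 + 384 + 320/3 + 96 + 16 = 2253616/105.
  ∫_0^4 u'(x)^2 dx = ∫_0^4 (81*x^4 - 36*x^3 + 58*x^2 - 12*x + 9) dx. Term by term:
    ∫_0^4 81*x^4 dx = 82944/5;  ∫_0^4 -36*x^3 dx = -2304;  ∫_0^4 58*x^2 dx = 3712/3;
    ∫_0^4 -12*x dx = -96;  ∫_0^4 9 dx = 36.
  Sum: 82944/5 − 2304 + 3712/3 − 96 + 36 = 231932/15.
Adding: ||u||_{H^1}^2 = 2253616/105 + 231932/15 = 258476/7.


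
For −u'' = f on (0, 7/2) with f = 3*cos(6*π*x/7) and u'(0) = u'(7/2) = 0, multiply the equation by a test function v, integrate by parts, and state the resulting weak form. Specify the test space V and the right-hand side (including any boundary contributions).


V = H^1(0, 7/2) (no boundary constraint on v; u is determined up to an additive constant); weak form: ∫_0^7/2 u'v' dx = ∫_0^7/2 (3*cos(6*π*x/7)) v dx for all v ∈ V.

Multiply both sides by a test function v and integrate from 0 to 7/2:
  ∫_0^7/2 −u''(x) v(x) dx = ∫_0^7/2 f(x) v(x) dx.
Integrate the LHS by parts once:
  ∫_0^7/2 −u'' v dx = −[u'(x) v(x)]_0^7/2 + ∫_0^7/2 u'(x) v'(x) dx.
Thus ∫_0^7/2 u'(x) v'(x) dx = ∫_0^7/2 f(x) v(x) dx + [u'(x) v(x)]_0^7/2.
Choose V so that boundary terms are either known or forced to vanish.
u has homogeneous Neumann: u'(0) = u'(7/2) = 0. So [u' v]_0^7/2 = 0·v(7/2) − 0·v(0) = 0 for any v; take V = H^1(0, 7/2).
Weak formulation: find u (satisfying any essential BC) such that ∫_0^7/2 u'(x) v'(x) dx = ∫_0^7/2 f v dx for all v ∈ V (homogeneous Neumann, so boundary terms vanish).
Substituting f(x) = 3*cos(6*π*x/7), the right-hand side is ∫_0^7/2 (3*cos(6*π*x/7)) v dx.
Compatibility check (pure Neumann): taking v ≡ 1 ∈ V gives 0 = ∫_0^7/2 f dx + (0) − (0), i.e. ∫_0^7/2 f dx must equal u'(0) − u'(7/2) = 0. Indeed ∫_0^7/2 (3*cos(6*π*x/7)) dx = 0, so the data are compatible. The solution is then unique only up to an additive constant (fix it e.g. by requiring ∫_0^7/2 u dx = 0).


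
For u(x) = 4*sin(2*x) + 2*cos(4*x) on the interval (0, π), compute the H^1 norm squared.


||u||_{H^1(0,π)}^2 = 74*π

u'(x) = -8*sin(4*x) + 8*cos(2*x).
Expand u² and (u')² and integrate term by term on (0, π), using: for integers n ≥ 1, ∫_0^π sin²(nx) dx = ∫_0^π cos²(nx) dx = π/2; for n ≠ n', ∫_0^π sin(nx)sin(n'x) dx = ∫_0^π cos(nx)cos(n'x) dx = 0; and by product-to-sum, ∫_0^π sin(nx)cos(n'x) dx = ½∫_0^π [sin((n+n')x) + sin((n−n')x)] dx, which is 0 when n+n' is even and 2n/(n²−n'²) when n+n' is odd (it need not vanish on (0, π)).
  u² squared terms: (2)²·∫cos(4x)² dx = 4·π/2 = 2*π;  (4)²·∫sin(2x)² dx = 16·π/2 = 8*π.
  u² cross terms: 2·(2)·(4)·∫cos(4x)·sin(2x) dx = 16·(0) = 0.
  So ∫_0^π u² dx = 2*π + 8*π + 0 = 10*π.
  (u')² squared terms: (-8)²·∫sin(4x)² dx = 64·π/2 = 32*π;  (8)²·∫cos(2x)² dx = 64·π/2 = 32*π.
  (u')² cross terms: 2·(-8)·(8)·∫sin(4x)·cos(2x) dx = -128·(0) = 0.
  So ∫_0^π (u')² dx = 32*π + 32*π + 0 = 64*π.
||u||_{H^1}^2 = (10*π) + (64*π) = 74*π.


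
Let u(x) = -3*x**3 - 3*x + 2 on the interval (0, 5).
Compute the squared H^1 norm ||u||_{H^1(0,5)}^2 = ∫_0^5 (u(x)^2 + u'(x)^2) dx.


||u||_{H^1}^2 = 1140905/7

The H^1 norm (squared) on an interval (0, L) is
  ||u||_{H^1}^2 = ∫_0^L u(x)^2 dx + ∫_0^L u'(x)^2 dx.
Compute u'(x) = -9*x**2 - 3.
Then u(x)^2 = 9*x**6 + 18*x**4 - 12*x**3 + 9*x**2 - 12*x + 4 and u'(x)^2 = 81*x**4 + 54*x**2 + 9.
Integrate each monomial from 0 to 5 using ∫_0^5 c·x^n dx = c·5^(n+1)/(n+1):
  ∫_0^5 u(x)^2 dx = ∫_0^5 (9*x^6 + 18*x^4 - 12*x^3 + 9*x^2 - 12*x + 4) dx. Term by term:
    ∫_0^5 9*x^6 dx = 703125/7;  ∫_0^5 18*x^4 dx = 11250;  ∫_0^5 -12*x^3 dx = -1875;
    ∫_0^5 9*x^2 dx = 375;  ∫_0^5 -12*x dx = -150;  ∫_0^5 4 dx = 20.
  Sum: 703125/7 + 11250 − 1875 + 375 − 150 + 20 = 770465/7.
  ∫_0^5 u'(x)^2 dx = ∫_0^5 (81*x^4 + 54*x^2 + 9) dx. Term by term:
    ∫_0^5 81*x^4 dx = 50625;  ∫_0^5 54*x^2 dx = 2250;  ∫_0^5 9 dx = 45.
  Sum: 50625 + 2250 + 45 = 52920.
Adding: ||u||_{H^1}^2 = 770465/7 + 52920 = 1140905/7.


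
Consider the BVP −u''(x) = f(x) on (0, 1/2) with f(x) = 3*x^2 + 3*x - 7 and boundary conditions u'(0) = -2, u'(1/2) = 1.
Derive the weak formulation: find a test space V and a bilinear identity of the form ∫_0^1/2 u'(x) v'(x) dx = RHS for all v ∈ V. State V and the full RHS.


V = H^1(0, 1/2) (v unrestricted at boundary; u is determined up to an additive constant); weak form: ∫_0^1/2 u'v' dx = ∫_0^1/2 (3*x^2 + 3*x - 7) v dx + v(1/2) + 2·v(0) for all v ∈ V.

Multiply both sides by a test function v and integrate from 0 to 1/2:
  ∫_0^1/2 −u''(x) v(x) dx = ∫_0^1/2 f(x) v(x) dx.
Integrate the LHS by parts once:
  ∫_0^1/2 −u'' v dx = −[u'(x) v(x)]_0^1/2 + ∫_0^1/2 u'(x) v'(x) dx.
Thus ∫_0^1/2 u'(x) v'(x) dx = ∫_0^1/2 f(x) v(x) dx + [u'(x) v(x)]_0^1/2.
Choose V so that boundary terms are either known or forced to vanish.
u has inhomogeneous Neumann u'(0) = -2, u'(1/2) = 1. [u' v]_0^1/2 = (1)·v(1/2) − (-2)·v(0) = v(1/2) + 2·v(0). Take V = H^1(0, 1/2); boundary term becomes part of RHS.
Weak formulation: find u (satisfying any essential BC) such that ∫_0^1/2 u'(x) v'(x) dx = ∫_0^1/2 f v dx + v(1/2) + 2·v(0) for all v ∈ V (Neumann data are natural BCs: they enter the RHS as boundary terms).
Substituting f(x) = 3*x^2 + 3*x - 7, the right-hand side is ∫_0^1/2 (3*x^2 + 3*x - 7) v dx + v(1/2) + 2·v(0).
Compatibility check (pure Neumann): taking v ≡ 1 ∈ V gives 0 = ∫_0^1/2 f dx + (1) − (-2), i.e. ∫_0^1/2 f dx must equal u'(0) − u'(1/2) = -3. Indeed ∫_0^1/2 (3*x^2 + 3*x - 7) dx = -3, so the data are compatible. The solution is then unique only up to an additive constant (fix it e.g. by requiring ∫_0^1/2 u dx = 0).


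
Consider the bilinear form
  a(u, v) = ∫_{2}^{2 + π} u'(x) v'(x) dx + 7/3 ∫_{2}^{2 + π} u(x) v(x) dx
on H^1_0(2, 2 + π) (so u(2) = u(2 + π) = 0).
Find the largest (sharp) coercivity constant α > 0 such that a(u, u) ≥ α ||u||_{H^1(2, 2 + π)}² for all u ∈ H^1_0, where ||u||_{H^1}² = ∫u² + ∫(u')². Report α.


α = 1

Coercivity of a(·,·) on H^1_0(2, 2 + π) means a(u, u) ≥ α ||u||_{H^1}² for every u ∈ H^1_0.
The interval has length L = π, and Poincaré/coercivity depend only on L. Here a(u, u) = ∫(u')² + (7/3)·∫u².
Here c = 7/3 ≥ 1, so a(u,u) = ∫(u')² + c∫u² ≥ ∫(u')² + ∫u² = ||u||_{H^1}², i.e. α = 1 works. No larger α is possible: a(u,u) ≥ α||u||_{H^1}² means (1−α)∫(u')² ≥ (α−c)∫u², and for the modes u_n = sin(nπ(x−x₀)/L) (x₀ the left endpoint) one has ∫u_n²/∫(u_n')² = (L/(nπ))² → 0, so a(u_n,u_n)/||u_n||_{H^1}² → 1. Hence the optimal constant is α = 1.
Therefore α = 1.


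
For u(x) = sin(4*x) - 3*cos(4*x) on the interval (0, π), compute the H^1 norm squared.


||u||_{H^1(0,π)}^2 = 85*π

u'(x) = 12*sin(4*x) + 4*cos(4*x).
Expand u² and (u')² and integrate term by term on (0, π), using: for integers n ≥ 1, ∫_0^π sin²(nx) dx = ∫_0^π cos²(nx) dx = π/2; for n ≠ n', ∫_0^π sin(nx)sin(n'x) dx = ∫_0^π cos(nx)cos(n'x) dx = 0; and by product-to-sum, ∫_0^π sin(nx)cos(n'x) dx = ½∫_0^π [sin((n+n')x) + sin((n−n')x)] dx, which is 0 when n+n' is even and 2n/(n²−n'²) when n+n' is odd (it need not vanish on (0, π)).
  u² squared terms: (-3)²·∫cos(4x)² dx = 9·π/2 = 9*π/2;  (1)²·∫sin(4x)² dx = 1·π/2 = π/2.
  u² cross terms: 2·(-3)·(1)·∫cos(4x)·sin(4x) dx = -6·(0) = 0.
  So ∫_0^π u² dx = 9*π/2 + π/2 + 0 = 5*π.
  (u')² squared terms: (4)²·∫cos(4x)² dx = 16·π/2 = 8*π;  (12)²·∫sin(4x)² dx = 144·π/2 = 72*π.
  (u')² cross terms: 2·(4)·(12)·∫cos(4x)·sin(4x) dx = 96·(0) = 0.
  So ∫_0^π (u')² dx = 8*π + 72*π + 0 = 80*π.
||u||_{H^1}^2 = (5*π) + (80*π) = 85*π.


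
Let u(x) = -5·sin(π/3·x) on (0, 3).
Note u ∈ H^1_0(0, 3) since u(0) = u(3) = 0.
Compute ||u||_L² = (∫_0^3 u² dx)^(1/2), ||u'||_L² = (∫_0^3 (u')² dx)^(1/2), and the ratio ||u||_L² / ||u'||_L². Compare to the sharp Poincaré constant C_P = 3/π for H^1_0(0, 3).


||u||_L² / ||u'||_L² = 3/π = C_P.

u(x) = -5·sin(π/3·x), so u'(x) = -5*π*cos(π*x/3)/3.
Writing u(x) = A·sin(kπx/L) with A = -5 and k = 1, use ∫_0^L sin²(kπx/L) dx = L/2 and ∫_0^L cos²(kπx/L) dx = L/2.
u² = 25·sin²(π/3·x) and (u')² = 25*π^2/9·cos²(π/3·x), and each of sin², cos² integrates to L/2 = 3/2 over (0, 3).
∫_0^3 u² dx = 75/2, so ||u||_L² = 5*sqrt(6)/2.
∫_0^3 (u')² dx = 25*π^2/6, so ||u'||_L² = 5*sqrt(6)*π/6.
Ratio ||u||_L² / ||u'||_L² = 3/π.
Sharp Poincaré constant on H^1_0(0, 3) is C_P = L/π = 3/π, achieved by sin(π/3·x).
This is the k = 1 eigenfunction (up to amplitude), so the ratio equals the sharp Poincaré constant exactly.


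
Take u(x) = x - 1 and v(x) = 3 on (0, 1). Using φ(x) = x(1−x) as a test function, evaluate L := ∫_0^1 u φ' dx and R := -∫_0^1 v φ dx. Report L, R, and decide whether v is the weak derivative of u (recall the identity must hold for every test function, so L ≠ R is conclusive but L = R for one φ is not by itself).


LHS = -1/6, RHS = -1/2. No, v is not the weak derivative of u.

u(x) = x - 1, classical derivative u'(x) = 1.
φ(x) = x(1−x), so φ'(x) = 1 - 2*x.
Note φ(0) = φ(1) = 0, so the boundary term u·φ vanishes.
LHS = ∫_0^1 u(x) φ'(x) dx = ∫_0^1 (-2*x^2 + 3*x - 1) dx. Term by term:
  ∫_0^1 -2*x^2 dx = -2/3;  ∫_0^1 3*x dx = 3/2;  ∫_0^1 -1 dx = -1.
Sum: -2/3 + 3/2 − 1 = -1/6.
So LHS = -1/6.
∫_0^1 v(x) φ(x) dx = ∫_0^1 (-3*x^2 + 3*x) dx. Term by term:
  ∫_0^1 -3*x^2 dx = -1;  ∫_0^1 3*x dx = 3/2.
Sum: -1 + 3/2 = 1/2.
So RHS = -∫_0^1 v(x) φ(x) dx = -1/2.
LHS − RHS = 1/3 ≠ 0, so the identity fails.
(For a valid weak derivative the identity must hold for EVERY test function, in particular this one. The failure shows v is NOT the weak derivative of u.)
Correct weak derivative would be u'(x) = 1.


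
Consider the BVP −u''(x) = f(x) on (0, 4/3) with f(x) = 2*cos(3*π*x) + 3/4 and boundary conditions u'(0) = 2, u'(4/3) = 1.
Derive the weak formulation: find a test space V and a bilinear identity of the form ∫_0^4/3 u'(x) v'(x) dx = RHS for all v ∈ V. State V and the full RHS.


V = H^1(0, 4/3) (v unrestricted at boundary; u is determined up to an additive constant); weak form: ∫_0^4/3 u'v' dx = ∫_0^4/3 (2*cos(3*π*x) + 3/4) v dx + v(4/3) − 2·v(0) for all v ∈ V.

Multiply both sides by a test function v and integrate from 0 to 4/3:
  ∫_0^4/3 −u''(x) v(x) dx = ∫_0^4/3 f(x) v(x) dx.
Integrate the LHS by parts once:
  ∫_0^4/3 −u'' v dx = −[u'(x) v(x)]_0^4/3 + ∫_0^4/3 u'(x) v'(x) dx.
Thus ∫_0^4/3 u'(x) v'(x) dx = ∫_0^4/3 f(x) v(x) dx + [u'(x) v(x)]_0^4/3.
Choose V so that boundary terms are either known or forced to vanish.
u has inhomogeneous Neumann u'(0) = 2, u'(4/3) = 1. [u' v]_0^4/3 = (1)·v(4/3) − (2)·v(0) = v(4/3) − 2·v(0). Take V = H^1(0, 4/3); boundary term becomes part of RHS.
Weak formulation: find u (satisfying any essential BC) such that ∫_0^4/3 u'(x) v'(x) dx = ∫_0^4/3 f v dx + v(4/3) − 2·v(0) for all v ∈ V (Neumann data are natural BCs: they enter the RHS as boundary terms).
Substituting f(x) = 2*cos(3*π*x) + 3/4, the right-hand side is ∫_0^4/3 (2*cos(3*π*x) + 3/4) v dx + v(4/3) − 2·v(0).
Compatibility check (pure Neumann): taking v ≡ 1 ∈ V gives 0 = ∫_0^4/3 f dx + (1) − (2), i.e. ∫_0^4/3 f dx must equal u'(0) − u'(4/3) = 1. Indeed ∫_0^4/3 (2*cos(3*π*x) + 3/4) dx = 1, so the data are compatible. The solution is then unique only up to an additive constant (fix it e.g. by requiring ∫_0^4/3 u dx = 0).


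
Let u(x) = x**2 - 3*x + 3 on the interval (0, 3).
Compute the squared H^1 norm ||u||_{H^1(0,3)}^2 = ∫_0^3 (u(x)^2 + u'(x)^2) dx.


||u||_{H^1}^2 = 171/10

The H^1 norm (squared) on an interval (0, L) is
  ||u||_{H^1}^2 = ∫_0^L u(x)^2 dx + ∫_0^L u'(x)^2 dx.
Compute u'(x) = 2*x - 3.
Then u(x)^2 = x**4 - 6*x**3 + 15*x**2 - 18*x + 9 and u'(x)^2 = 4*x**2 - 12*x + 9.
Integrate each monomial from 0 to 3 using ∫_0^3 c·x^n dx = c·3^(n+1)/(n+1):
  ∫_0^3 u(x)^2 dx = ∫_0^3 (x^4 - 6*x^3 + 15*x^2 - 18*x + 9) dx. Term by term:
    ∫_0^3 x^4 dx = 243/5;  ∫_0^3 -6*x^3 dx = -243/2;  ∫_0^3 15*x^2 dx = 135;
    ∫_0^3 -18*x dx = -81;  ∫_0^3 9 dx = 27.
  Sum: 243/5 − 243/2 + 135 − 81 + 27 = 81/10.
  ∫_0^3 u'(x)^2 dx = ∫_0^3 (4*x^2 - 12*x + 9) dx. Term by term:
    ∫_0^3 4*x^2 dx = 36;  ∫_0^3 -12*x dx = -54;  ∫_0^3 9 dx = 27.
  Sum: 36 − 54 + 27 = 9.
Adding: ||u||_{H^1}^2 = 81/10 + 9 = 171/10.


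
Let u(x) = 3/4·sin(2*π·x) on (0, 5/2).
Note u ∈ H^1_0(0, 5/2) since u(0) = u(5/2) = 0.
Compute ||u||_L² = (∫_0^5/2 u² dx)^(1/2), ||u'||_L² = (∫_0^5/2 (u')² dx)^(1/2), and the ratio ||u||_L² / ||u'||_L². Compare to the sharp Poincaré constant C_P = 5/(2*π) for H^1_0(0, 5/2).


||u||_L² / ||u'||_L² = 1/(2*π) < C_P = 5/(2*π).

u(x) = 3/4·sin(2*π·x), so u'(x) = 3*π*cos(2*π*x)/2.
Writing u(x) = A·sin(kπx/L) with A = 3/4 and k = 5, use ∫_0^L sin²(kπx/L) dx = L/2 and ∫_0^L cos²(kπx/L) dx = L/2.
u² = 9/16·sin²(2*π·x) and (u')² = 9*π^2/4·cos²(2*π·x), and each of sin², cos² integrates to L/2 = 5/4 over (0, 5/2).
∫_0^5/2 u² dx = 45/64, so ||u||_L² = 3*sqrt(5)/8.
∫_0^5/2 (u')² dx = 45*π^2/16, so ||u'||_L² = 3*sqrt(5)*π/4.
Ratio ||u||_L² / ||u'||_L² = 1/(2*π).
Sharp Poincaré constant on H^1_0(0, 5/2) is C_P = L/π = 5/(2*π), achieved by sin(2*π/5·x).
This is the k = 5 harmonic; the ratio L/(kπ) is strictly less than C_P = L/π, consistent with the sharp inequality ||u||_L² ≤ C_P ||u'||_L².


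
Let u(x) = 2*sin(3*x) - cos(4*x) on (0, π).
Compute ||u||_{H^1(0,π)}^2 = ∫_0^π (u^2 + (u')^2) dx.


||u||_{H^1(0,π)}^2 = 408/7 + 57*π/2

u'(x) = 4*sin(4*x) + 6*cos(3*x).
Expand u² and (u')² and integrate term by term on (0, π), using: for integers n ≥ 1, ∫_0^π sin²(nx) dx = ∫_0^π cos²(nx) dx = π/2; for n ≠ n', ∫_0^π sin(nx)sin(n'x) dx = ∫_0^π cos(nx)cos(n'x) dx = 0; and by product-to-sum, ∫_0^π sin(nx)cos(n'x) dx = ½∫_0^π [sin((n+n')x) + sin((n−n')x)] dx, which is 0 when n+n' is even and 2n/(n²−n'²) when n+n' is odd (it need not vanish on (0, π)).
  u² squared terms: (-1)²·∫cos(4x)² dx = 1·π/2 = π/2;  (2)²·∫sin(3x)² dx = 4·π/2 = 2*π.
  u² cross terms: 2·(-1)·(2)·∫cos(4x)·sin(3x) dx = -4·(-6/7) = 24/7.
  So ∫_0^π u² dx = π/2 + 2*π + 24/7 = 24/7 + 5*π/2.
  (u')² squared terms: (4)²·∫sin(4x)² dx = 16·π/2 = 8*π;  (6)²·∫cos(3x)² dx = 36·π/2 = 18*π.
  (u')² cross terms: 2·(4)·(6)·∫sin(4x)·cos(3x) dx = 48·(8/7) = 384/7.
  So ∫_0^π (u')² dx = 8*π + 18*π + 384/7 = 384/7 + 26*π.
||u||_{H^1}^2 = (24/7 + 5*π/2) + (384/7 + 26*π) = 408/7 + 57*π/2.


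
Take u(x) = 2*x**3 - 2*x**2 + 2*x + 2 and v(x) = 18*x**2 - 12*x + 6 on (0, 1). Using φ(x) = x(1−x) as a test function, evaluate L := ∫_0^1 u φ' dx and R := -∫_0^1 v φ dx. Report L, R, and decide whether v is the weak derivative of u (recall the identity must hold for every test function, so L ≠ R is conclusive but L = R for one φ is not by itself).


LHS = -3/10, RHS = -9/10. No, v is not the weak derivative of u.

u(x) = 2*x**3 - 2*x**2 + 2*x + 2, classical derivative u'(x) = 6*x**2 - 4*x + 2.
φ(x) = x(1−x), so φ'(x) = 1 - 2*x.
Note φ(0) = φ(1) = 0, so the boundary term u·φ vanishes.
LHS = ∫_0^1 u(x) φ'(x) dx = ∫_0^1 (-4*x^4 + 6*x^3 - 6*x^2 - 2*x + 2) dx. Term by term:
  ∫_0^1 -4*x^4 dx = -4/5;  ∫_0^1 6*x^3 dx = 3/2;  ∫_0^1 -6*x^2 dx = -2;
  ∫_0^1 -2*x dx = -1;  ∫_0^1 2 dx = 2.
Sum: -4/5 + 3/2 − 2 − 1 + 2 = -3/10.
So LHS = -3/10.
∫_0^1 v(x) φ(x) dx = ∫_0^1 (-18*x^4 + 30*x^3 - 18*x^2 + 6*x) dx. Term by term:
  ∫_0^1 -18*x^4 dx = -18/5;  ∫_0^1 30*x^3 dx = 15/2;  ∫_0^1 -18*x^2 dx = -6;
  ∫_0^1 6*x dx = 3.
Sum: -18/5 + 15/2 − 6 + 3 = 9/10.
So RHS = -∫_0^1 v(x) φ(x) dx = -9/10.
LHS − RHS = 3/5 ≠ 0, so the identity fails.
(For a valid weak derivative the identity must hold for EVERY test function, in particular this one. The failure shows v is NOT the weak derivative of u.)
Correct weak derivative would be u'(x) = 6*x**2 - 4*x + 2.


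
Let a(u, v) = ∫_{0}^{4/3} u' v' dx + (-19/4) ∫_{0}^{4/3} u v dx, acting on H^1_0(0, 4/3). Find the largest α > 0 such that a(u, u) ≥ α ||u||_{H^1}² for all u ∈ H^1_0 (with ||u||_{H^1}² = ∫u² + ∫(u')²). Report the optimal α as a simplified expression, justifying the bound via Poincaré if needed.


α = (-76 + 9*π^2)/(16 + 9*π^2)

Coercivity of a(·,·) on H^1_0(0, 4/3) means a(u, u) ≥ α ||u||_{H^1}² for every u ∈ H^1_0.
The interval has length L = 4/3, and Poincaré/coercivity depend only on L. Here a(u, u) = ∫(u')² + (-19/4)·∫u².
Here c = -19/4 < 0 with |c| < (π/L)² = 9*π^2/16, so coercivity still holds. The condition a(u,u) ≥ α||u||_{H^1}² reads (1−α)∫(u')² ≥ (α−c)∫u². Any admissible α is ≤ 1 (rapidly oscillating u have ∫u²/∫(u')² → 0), and α = 1 would force 0 ≥ (1−c)∫u², impossible since c < 1; so 1−α > 0. By the sharp Poincaré inequality on H^1_0 of an interval of length L, ∫(u')² ≥ (π/L)²∫u² with equality for the first sine mode sin(π(x−x₀)/L) (x₀ the left endpoint), so the inequality holds for all u iff (1−α)(π/L)² ≥ α − c, i.e. α ≤ ((π/L)² + c)/((π/L)² + 1) = (1 + c(L/π)²)/(1 + (L/π)²). (Direct route, valid since c ≤ 0: Poincaré gives c∫u² ≥ c(L/π)²∫(u')², so a(u,u) ≥ (1 + c(L/π)²)∫(u')², while ||u||_{H^1}² ≤ (1 + (L/π)²)∫(u')²; dividing yields the same α.) With (π/L)² = 9*π^2/16 and c = -19/4, the largest admissible constant is α = ((π/L)² + c)/((π/L)² + 1).
Simplifying, α = (-76 + 9*π^2)/(16 + 9*π^2).


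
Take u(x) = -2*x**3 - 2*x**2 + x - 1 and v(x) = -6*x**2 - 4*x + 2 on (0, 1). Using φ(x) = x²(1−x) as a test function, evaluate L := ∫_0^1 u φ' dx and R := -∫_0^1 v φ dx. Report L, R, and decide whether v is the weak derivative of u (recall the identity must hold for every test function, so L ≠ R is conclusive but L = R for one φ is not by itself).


LHS = 19/60, RHS = 7/30. No, v is not the weak derivative of u.

u(x) = -2*x**3 - 2*x**2 + x - 1, classical derivative u'(x) = -6*x**2 - 4*x + 1.
φ(x) = x²(1−x), so φ'(x) = x*(2 - 3*x).
Note φ(0) = φ(1) = 0, so the boundary term u·φ vanishes.
LHS = ∫_0^1 u(x) φ'(x) dx = ∫_0^1 (6*x^5 + 2*x^4 - 7*x^3 + 5*x^2 - 2*x) dx. Term by term:
  ∫_0^1 6*x^5 dx = 1;  ∫_0^1 2*x^4 dx = 2/5;  ∫_0^1 -7*x^3 dx = -7/4;
  ∫_0^1 5*x^2 dx = 5/3;  ∫_0^1 -2*x dx = -1.
Sum: 1 + 2/5 − 7/4 + 5/3 − 1 = 19/60.
So LHS = 19/60.
∫_0^1 v(x) φ(x) dx = ∫_0^1 (6*x^5 - 2*x^4 - 6*x^3 + 2*x^2) dx. Term by term:
  ∫_0^1 6*x^5 dx = 1;  ∫_0^1 -2*x^4 dx = -2/5;  ∫_0^1 -6*x^3 dx = -3/2;
  ∫_0^1 2*x^2 dx = 2/3.
Sum: 1 − 2/5 − 3/2 + 2/3 = -7/30.
So RHS = -∫_0^1 v(x) φ(x) dx = 7/30.
LHS − RHS = 1/12 ≠ 0, so the identity fails.
(For a valid weak derivative the identity must hold for EVERY test function, in particular this one. The failure shows v is NOT the weak derivative of u.)
Correct weak derivative would be u'(x) = -6*x**2 - 4*x + 1.


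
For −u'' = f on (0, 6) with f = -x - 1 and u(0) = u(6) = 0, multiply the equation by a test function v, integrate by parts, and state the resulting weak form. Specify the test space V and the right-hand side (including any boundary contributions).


V = H^1_0(0, 6) (so v(0) = v(6) = 0); weak form: ∫_0^6 u'v' dx = ∫_0^6 (-x - 1) v dx for all v ∈ V.

Multiply both sides by a test function v and integrate from 0 to 6:
  ∫_0^6 −u''(x) v(x) dx = ∫_0^6 f(x) v(x) dx.
Integrate the LHS by parts once:
  ∫_0^6 −u'' v dx = −[u'(x) v(x)]_0^6 + ∫_0^6 u'(x) v'(x) dx.
Thus ∫_0^6 u'(x) v'(x) dx = ∫_0^6 f(x) v(x) dx + [u'(x) v(x)]_0^6.
Choose V so that boundary terms are either known or forced to vanish.
u is Dirichlet: u(0) = u(6) = 0. Let V = H^1_0(0, 6); then v(0) = v(6) = 0, and [u' v]_0^6 = 0.
Weak formulation: find u (satisfying any essential BC) such that ∫_0^6 u'(x) v'(x) dx = ∫_0^6 f v dx for all v ∈ V.
Substituting f(x) = -x - 1, the right-hand side is ∫_0^6 (-x - 1) v dx.


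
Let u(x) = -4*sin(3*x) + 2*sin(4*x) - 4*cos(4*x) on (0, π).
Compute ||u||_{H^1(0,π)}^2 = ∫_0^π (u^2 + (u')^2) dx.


||u||_{H^1(0,π)}^2 = -3264/7 + 250*π

u'(x) = 16*sin(4*x) - 12*cos(3*x) + 8*cos(4*x).
Expand u² and (u')² and integrate term by term on (0, π), using: for integers n ≥ 1, ∫_0^π sin²(nx) dx = ∫_0^π cos²(nx) dx = π/2; for n ≠ n', ∫_0^π sin(nx)sin(n'x) dx = ∫_0^π cos(nx)cos(n'x) dx = 0; and by product-to-sum, ∫_0^π sin(nx)cos(n'x) dx = ½∫_0^π [sin((n+n')x) + sin((n−n')x)] dx, which is 0 when n+n' is even and 2n/(n²−n'²) when n+n' is odd (it need not vanish on (0, π)).
  u² squared terms: (-4)²·∫cos(4x)² dx = 16·π/2 = 8*π;  (-4)²·∫sin(3x)² dx = 16·π/2 = 8*π;  (2)²·∫sin(4x)² dx = 4·π/2 = 2*π.
  u² cross terms: 2·(-4)·(-4)·∫cos(4x)·sin(3x) dx = 32·(-6/7) = -192/7;  2·(-4)·(2)·∫cos(4x)·sin(4x) dx = -16·(0) = 0;  2·(-4)·(2)·∫sin(3x)·sin(4x) dx = -16·(0) = 0.
  So ∫_0^π u² dx = 8*π + 8*π + 2*π − 192/7 + 0 + 0 = -192/7 + 18*π.
  (u')² squared terms: (-12)²·∫cos(3x)² dx = 144·π/2 = 72*π;  (8)²·∫cos(4x)² dx = 64·π/2 = 32*π;  (16)²·∫sin(4x)² dx = 256·π/2 = 128*π.
  (u')² cross terms: 2·(-12)·(8)·∫cos(3x)·cos(4x) dx = -192·(0) = 0;  2·(-12)·(16)·∫cos(3x)·sin(4x) dx = -384·(8/7) = -3072/7;  2·(8)·(16)·∫cos(4x)·sin(4x) dx = 256·(0) = 0.
  So ∫_0^π (u')² dx = 72*π + 32*π + 128*π + 0 − 3072/7 + 0 = -3072/7 + 232*π.
||u||_{H^1}^2 = (-192/7 + 18*π) + (-3072/7 + 232*π) = -3264/7 + 250*π.


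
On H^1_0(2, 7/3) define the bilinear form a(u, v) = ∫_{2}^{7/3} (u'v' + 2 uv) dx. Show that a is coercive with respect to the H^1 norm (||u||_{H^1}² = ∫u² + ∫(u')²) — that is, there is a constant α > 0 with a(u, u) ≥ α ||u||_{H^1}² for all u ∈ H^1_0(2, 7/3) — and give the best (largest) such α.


α = 1

Coercivity of a(·,·) on H^1_0(2, 7/3) means a(u, u) ≥ α ||u||_{H^1}² for every u ∈ H^1_0.
The interval has length L = 1/3, and Poincaré/coercivity depend only on L. Here a(u, u) = ∫(u')² + (2)·∫u².
Here c = 2 ≥ 1, so a(u,u) = ∫(u')² + c∫u² ≥ ∫(u')² + ∫u² = ||u||_{H^1}², i.e. α = 1 works. No larger α is possible: a(u,u) ≥ α||u||_{H^1}² means (1−α)∫(u')² ≥ (α−c)∫u², and for the modes u_n = sin(nπ(x−x₀)/L) (x₀ the left endpoint) one has ∫u_n²/∫(u_n')² = (L/(nπ))² → 0, so a(u_n,u_n)/||u_n||_{H^1}² → 1. Hence the optimal constant is α = 1.
Therefore α = 1.


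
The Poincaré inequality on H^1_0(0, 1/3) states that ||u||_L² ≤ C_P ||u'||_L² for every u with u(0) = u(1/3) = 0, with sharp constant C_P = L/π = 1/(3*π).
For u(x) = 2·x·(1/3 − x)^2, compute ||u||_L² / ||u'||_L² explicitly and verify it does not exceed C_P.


||u||_L² / ||u'||_L² = sqrt(14)/42 < C_P = 1/(3*π).

u(x) = 2·x·(1/3 − x)^2, so u'(x) = 6*x^2 - 8*x/3 + 2/9.
u(x) = 2·x·(1/3 − x)^2 vanishes at x = 0 and x = 1/3, so u ∈ H^1_0(0, 1/3). Differentiate via the product rule and integrate the resulting polynomials term by term.
  ∫_0^1/3 u² dx = ∫_0^1/3 (4*x^6 - 16*x^5/3 + 8*x^4/3 - 16*x^3/27 + 4*x^2/81) dx. Term by term:
    ∫_0^1/3 4*x^6 dx = 4/15309;  ∫_0^1/3 -16*x^5/3 dx = -8/6561;  ∫_0^1/3 8*x^4/3 dx = 8/3645;
    ∫_0^1/3 -16*x^3/27 dx = -4/2187;  ∫_0^1/3 4*x^2/81 dx = 4/6561.
  Sum: 4/15309 − 8/6561 + 8/3645 − 4/2187 + 4/6561 = 4/229635.
  ∫_0^1/3 (u')² dx = ∫_0^1/3 (36*x^4 - 32*x^3 + 88*x^2/9 - 32*x/27 + 4/81) dx. Term by term:
    ∫_0^1/3 36*x^4 dx = 4/135;  ∫_0^1/3 -32*x^3 dx = -8/81;  ∫_0^1/3 88*x^2/9 dx = 88/729;
    ∫_0^1/3 -32*x/27 dx = -16/243;  ∫_0^1/3 4/81 dx = 4/243.
  Sum: 4/135 − 8/81 + 88/729 − 16/243 + 4/243 = 8/3645.
∫_0^1/3 u² dx = 4/229635, so ||u||_L² = 2*sqrt(35)/2835.
∫_0^1/3 (u')² dx = 8/3645, so ||u'||_L² = 2*sqrt(10)/135.
Ratio ||u||_L² / ||u'||_L² = sqrt(14)/42.
Sharp Poincaré constant on H^1_0(0, 1/3) is C_P = L/π = 1/(3*π), achieved by sin(3*π·x).
A polynomial bump cannot attain the sharp Poincaré constant (only the first sine eigenfunction does), so the ratio is strictly less than C_P, consistent with ||u||_L² ≤ C_P ||u'||_L².
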